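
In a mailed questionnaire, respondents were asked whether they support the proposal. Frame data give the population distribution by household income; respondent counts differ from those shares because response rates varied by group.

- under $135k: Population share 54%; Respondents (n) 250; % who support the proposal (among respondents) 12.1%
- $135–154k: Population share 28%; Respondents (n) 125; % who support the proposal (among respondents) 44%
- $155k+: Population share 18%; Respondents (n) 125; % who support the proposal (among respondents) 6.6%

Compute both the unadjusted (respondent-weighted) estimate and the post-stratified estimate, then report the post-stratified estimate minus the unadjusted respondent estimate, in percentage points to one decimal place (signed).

Unadjusted (pooled respondent) estimate weights by respondent counts:
  (250/500)×12.1 + (125/500)×44 + (125/500)×6.6 = 18.7%
Post-stratified estimate weights by population shares:
  0.54×12.1 + 0.28×44 + 0.18×6.6 = 20.042%
Difference = 20.042 − 18.7 = 1.342 pp.

+1.3 percentage points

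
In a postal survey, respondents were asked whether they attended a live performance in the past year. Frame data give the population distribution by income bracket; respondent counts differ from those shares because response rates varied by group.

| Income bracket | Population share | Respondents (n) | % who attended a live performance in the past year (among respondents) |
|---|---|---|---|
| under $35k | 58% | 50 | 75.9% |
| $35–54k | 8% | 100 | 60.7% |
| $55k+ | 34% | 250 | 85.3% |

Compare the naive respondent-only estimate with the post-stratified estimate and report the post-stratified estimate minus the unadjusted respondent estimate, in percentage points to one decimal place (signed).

-0.1 percentage points

Unadjusted (pooled respondent) estimate weights by respondent counts:
  (50/400)×75.9 + (100/400)×60.7 + (250/400)×85.3 = 77.975%
Post-stratified estimate weights by population shares:
  0.58×75.9 + 0.08×60.7 + 0.34×85.3 = 77.88%
Difference = 77.88 − 77.975 = -0.095 pp.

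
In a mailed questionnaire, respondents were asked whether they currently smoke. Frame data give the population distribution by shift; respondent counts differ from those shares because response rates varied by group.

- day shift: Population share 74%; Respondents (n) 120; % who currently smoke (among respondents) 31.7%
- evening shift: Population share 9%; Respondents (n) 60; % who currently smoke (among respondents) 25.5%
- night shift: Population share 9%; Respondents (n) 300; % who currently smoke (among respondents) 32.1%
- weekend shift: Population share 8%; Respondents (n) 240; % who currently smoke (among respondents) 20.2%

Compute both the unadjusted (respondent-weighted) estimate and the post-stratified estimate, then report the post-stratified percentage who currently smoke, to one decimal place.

Unadjusted (pooled respondent) estimate weights by respondent counts:
  (120/720)×31.7 + (60/720)×25.5 + (300/720)×32.1 + (240/720)×20.2 = 27.5167%
Post-stratified estimate weights by population shares:
  0.74×31.7 + 0.09×25.5 + 0.09×32.1 + 0.08×20.2 = 30.258%

30.3%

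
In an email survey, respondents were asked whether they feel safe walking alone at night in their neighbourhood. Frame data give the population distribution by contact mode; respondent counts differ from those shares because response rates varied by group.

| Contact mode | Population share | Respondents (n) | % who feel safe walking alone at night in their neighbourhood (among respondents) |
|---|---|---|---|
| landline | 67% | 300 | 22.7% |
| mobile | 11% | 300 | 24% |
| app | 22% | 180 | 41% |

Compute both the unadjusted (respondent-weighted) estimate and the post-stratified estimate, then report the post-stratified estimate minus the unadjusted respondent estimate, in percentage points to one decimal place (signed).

-0.6 percentage points

Without adjustment, the pooled respondent share is:
  (300/780)×22.7 + (300/780)×24 + (180/780)×41 = 27.4231%
Reweighting by population contact mode shares:
  0.67×22.7 + 0.11×24 + 0.22×41 = 26.869%
Difference = 26.869 − 27.4231 = -0.5541 pp.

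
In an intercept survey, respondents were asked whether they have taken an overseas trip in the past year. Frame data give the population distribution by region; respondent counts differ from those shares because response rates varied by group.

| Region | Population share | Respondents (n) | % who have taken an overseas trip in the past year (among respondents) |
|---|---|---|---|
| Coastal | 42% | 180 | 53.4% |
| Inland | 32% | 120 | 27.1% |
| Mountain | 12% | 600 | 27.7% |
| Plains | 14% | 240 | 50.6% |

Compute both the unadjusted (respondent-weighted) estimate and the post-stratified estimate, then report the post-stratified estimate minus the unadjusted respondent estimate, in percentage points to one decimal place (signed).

Unadjusted (pooled respondent) estimate weights by respondent counts:
  (180/1140)×53.4 + (120/1140)×27.1 + (600/1140)×27.7 + (240/1140)×50.6 = 36.5158%
Post-stratified estimate weights by population shares:
  0.42×53.4 + 0.32×27.1 + 0.12×27.7 + 0.14×50.6 = 41.508%
Difference = 41.508 − 36.5158 = 4.9922 pp.

+5.0 percentage points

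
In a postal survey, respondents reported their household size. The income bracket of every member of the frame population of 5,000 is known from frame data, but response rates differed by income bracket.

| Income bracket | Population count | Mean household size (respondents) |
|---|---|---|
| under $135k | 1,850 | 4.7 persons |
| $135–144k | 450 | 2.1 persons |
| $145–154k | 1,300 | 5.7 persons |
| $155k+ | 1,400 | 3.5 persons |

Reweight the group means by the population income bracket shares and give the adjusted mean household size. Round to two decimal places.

4.39

Post-stratification weights by population share, not respondent share:
  under $135k: (1,850/5,000) × 4.7 = 1.739
  $135–144k: (450/5,000) × 2.1 = 0.189
  $145–154k: (1,300/5,000) × 5.7 = 1.482
  $155k+: (1,400/5,000) × 3.5 = 0.98
Post-stratified estimate = 4.39 → 4.39.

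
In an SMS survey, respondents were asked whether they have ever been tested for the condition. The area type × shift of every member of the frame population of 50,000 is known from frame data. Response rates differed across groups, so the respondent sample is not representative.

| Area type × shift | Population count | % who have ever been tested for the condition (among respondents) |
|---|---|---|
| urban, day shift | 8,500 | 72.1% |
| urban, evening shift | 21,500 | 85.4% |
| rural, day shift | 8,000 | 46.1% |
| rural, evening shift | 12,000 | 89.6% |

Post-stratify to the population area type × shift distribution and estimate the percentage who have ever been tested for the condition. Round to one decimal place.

Post-stratification weights by population share, not respondent share:
  urban, day shift: (8,500/50,000) × 72.1 = 12.257
  urban, evening shift: (21,500/50,000) × 85.4 = 36.722
  rural, day shift: (8,000/50,000) × 46.1 = 7.376
  rural, evening shift: (12,000/50,000) × 89.6 = 21.504
Post-stratified estimate = 77.859 → 77.9%.

77.9%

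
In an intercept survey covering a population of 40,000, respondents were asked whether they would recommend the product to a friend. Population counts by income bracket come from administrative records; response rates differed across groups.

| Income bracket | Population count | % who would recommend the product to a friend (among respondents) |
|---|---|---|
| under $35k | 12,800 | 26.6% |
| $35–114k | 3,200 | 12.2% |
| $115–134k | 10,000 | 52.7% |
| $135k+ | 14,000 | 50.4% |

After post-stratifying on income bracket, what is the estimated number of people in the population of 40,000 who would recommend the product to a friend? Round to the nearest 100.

Apply each group's respondent rate to its population count:
  under $35k: 12,800 × 26.6% = 3404.8
  $35–114k: 3,200 × 12.2% = 390.4
  $115–134k: 10,000 × 52.7% = 5270
  $135k+: 14,000 × 50.4% = 7056
Estimated total = 16121.2 → 16,100.

16,100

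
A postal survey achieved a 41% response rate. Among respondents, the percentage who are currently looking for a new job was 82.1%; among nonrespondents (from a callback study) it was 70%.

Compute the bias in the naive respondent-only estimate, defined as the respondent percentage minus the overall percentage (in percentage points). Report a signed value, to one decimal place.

Nonresponse fraction = 1 − 0.41 = 0.59.
Bias = (nonresponse fraction) × (respondent percentage − nonrespondent percentage)
     = 0.59 × (82.1 − 70) = 0.59 × 12.1 = 7.139.

+7.1 percentage points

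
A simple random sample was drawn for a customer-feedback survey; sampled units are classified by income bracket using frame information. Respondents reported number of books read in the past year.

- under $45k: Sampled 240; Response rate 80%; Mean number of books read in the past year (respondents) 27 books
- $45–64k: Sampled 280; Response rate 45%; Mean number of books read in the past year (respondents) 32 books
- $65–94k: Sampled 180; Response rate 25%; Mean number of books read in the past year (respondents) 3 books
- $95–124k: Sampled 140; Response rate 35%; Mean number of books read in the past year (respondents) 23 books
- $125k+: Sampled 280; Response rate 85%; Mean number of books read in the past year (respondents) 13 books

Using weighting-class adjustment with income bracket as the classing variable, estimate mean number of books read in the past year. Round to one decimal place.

Weighting each respondent by the inverse class response rate inflates each class back to its sampled size, so the class weight is n_sampled:
  under $45k: 240 × 27 = 6480
  $45–64k: 280 × 32 = 8960
  $65–94k: 180 × 3 = 540
  $95–124k: 140 × 23 = 3220
  $125k+: 280 × 13 = 3640
Adjusted estimate = 22,840 / 1,120 = 20.3929 → 20.4.

20.4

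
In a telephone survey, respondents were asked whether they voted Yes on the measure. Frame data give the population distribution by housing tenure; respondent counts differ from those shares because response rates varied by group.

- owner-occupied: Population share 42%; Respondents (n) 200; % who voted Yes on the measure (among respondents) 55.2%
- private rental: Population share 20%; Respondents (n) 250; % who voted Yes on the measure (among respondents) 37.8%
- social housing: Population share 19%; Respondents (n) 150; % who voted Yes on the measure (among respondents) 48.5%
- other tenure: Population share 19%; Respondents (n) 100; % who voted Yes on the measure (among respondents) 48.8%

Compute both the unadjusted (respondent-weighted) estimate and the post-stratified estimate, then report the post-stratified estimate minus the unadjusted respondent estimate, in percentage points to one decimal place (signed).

Naive respondent-only estimate (weights = respondent counts):
  (200/700)×55.2 + (250/700)×37.8 + (150/700)×48.5 + (100/700)×48.8 = 46.6357%
Post-stratifying to population shares instead:
  0.42×55.2 + 0.2×37.8 + 0.19×48.5 + 0.19×48.8 = 49.231%
Difference = 49.231 − 46.6357 = 2.5953 pp.

+2.6 percentage points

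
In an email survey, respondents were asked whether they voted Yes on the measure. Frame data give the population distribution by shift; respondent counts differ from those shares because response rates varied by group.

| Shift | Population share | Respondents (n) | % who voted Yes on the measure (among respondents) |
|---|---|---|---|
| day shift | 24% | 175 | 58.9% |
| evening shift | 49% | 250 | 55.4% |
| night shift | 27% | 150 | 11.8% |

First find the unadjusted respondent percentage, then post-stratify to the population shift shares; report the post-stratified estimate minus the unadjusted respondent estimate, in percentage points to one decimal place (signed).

Unadjusted (pooled respondent) estimate weights by respondent counts:
  (175/575)×58.9 + (250/575)×55.4 + (150/575)×11.8 = 45.0913%
Post-stratified estimate weights by population shares:
  0.24×58.9 + 0.49×55.4 + 0.27×11.8 = 44.468%
Difference = 44.468 − 45.0913 = -0.6233 pp.

-0.6 percentage points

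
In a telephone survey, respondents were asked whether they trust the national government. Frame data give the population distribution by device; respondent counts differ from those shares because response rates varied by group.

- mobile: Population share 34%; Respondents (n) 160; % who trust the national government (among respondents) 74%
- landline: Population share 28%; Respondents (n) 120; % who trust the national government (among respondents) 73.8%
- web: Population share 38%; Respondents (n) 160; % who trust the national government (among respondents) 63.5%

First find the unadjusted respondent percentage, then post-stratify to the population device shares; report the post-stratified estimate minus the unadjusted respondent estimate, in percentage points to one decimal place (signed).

Without adjustment, the pooled respondent share is:
  (160/440)×74 + (120/440)×73.8 + (160/440)×63.5 = 70.1273%
Post-stratified estimate weights by population shares:
  0.34×74 + 0.28×73.8 + 0.38×63.5 = 69.954%
Difference = 69.954 − 70.1273 = -0.1733 pp.

-0.2 percentage points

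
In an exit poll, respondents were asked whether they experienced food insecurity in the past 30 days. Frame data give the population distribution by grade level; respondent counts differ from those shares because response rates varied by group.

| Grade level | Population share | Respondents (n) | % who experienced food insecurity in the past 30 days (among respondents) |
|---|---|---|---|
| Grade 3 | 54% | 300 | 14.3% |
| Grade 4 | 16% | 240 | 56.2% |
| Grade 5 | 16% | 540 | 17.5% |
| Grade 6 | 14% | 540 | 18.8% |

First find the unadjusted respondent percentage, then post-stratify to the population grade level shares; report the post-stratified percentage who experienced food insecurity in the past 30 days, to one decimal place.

22.1%

Unadjusted (pooled respondent) estimate weights by respondent counts:
  (300/1620)×14.3 + (240/1620)×56.2 + (540/1620)×17.5 + (540/1620)×18.8 = 23.0741%
Post-stratifying to population shares instead:
  0.54×14.3 + 0.16×56.2 + 0.16×17.5 + 0.14×18.8 = 22.146%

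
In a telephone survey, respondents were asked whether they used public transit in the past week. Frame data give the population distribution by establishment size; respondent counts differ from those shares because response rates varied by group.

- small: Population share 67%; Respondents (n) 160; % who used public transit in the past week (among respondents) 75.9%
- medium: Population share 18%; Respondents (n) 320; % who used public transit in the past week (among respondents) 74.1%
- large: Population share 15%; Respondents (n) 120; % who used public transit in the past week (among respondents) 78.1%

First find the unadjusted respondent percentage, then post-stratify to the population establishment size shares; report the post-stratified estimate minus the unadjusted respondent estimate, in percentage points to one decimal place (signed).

+0.5 percentage points

Unadjusted (pooled respondent) estimate weights by respondent counts:
  (160/600)×75.9 + (320/600)×74.1 + (120/600)×78.1 = 75.38%
Reweighting by population establishment size shares:
  0.67×75.9 + 0.18×74.1 + 0.15×78.1 = 75.906%
Difference = 75.906 − 75.38 = 0.526 pp.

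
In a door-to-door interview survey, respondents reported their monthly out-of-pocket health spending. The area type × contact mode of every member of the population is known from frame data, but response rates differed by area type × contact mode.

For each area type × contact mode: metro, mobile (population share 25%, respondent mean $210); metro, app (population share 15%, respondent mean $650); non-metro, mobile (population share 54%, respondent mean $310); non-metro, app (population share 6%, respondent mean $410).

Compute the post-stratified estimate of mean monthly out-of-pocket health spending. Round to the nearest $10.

$340

Each cell contributes population-share × respondent value:
  metro, mobile: 0.25 × 210 = 52.5
  metro, app: 0.15 × 650 = 97.5
  non-metro, mobile: 0.54 × 310 = 167.4
  non-metro, app: 0.06 × 410 = 24.6
Post-stratified estimate = 342 → $340.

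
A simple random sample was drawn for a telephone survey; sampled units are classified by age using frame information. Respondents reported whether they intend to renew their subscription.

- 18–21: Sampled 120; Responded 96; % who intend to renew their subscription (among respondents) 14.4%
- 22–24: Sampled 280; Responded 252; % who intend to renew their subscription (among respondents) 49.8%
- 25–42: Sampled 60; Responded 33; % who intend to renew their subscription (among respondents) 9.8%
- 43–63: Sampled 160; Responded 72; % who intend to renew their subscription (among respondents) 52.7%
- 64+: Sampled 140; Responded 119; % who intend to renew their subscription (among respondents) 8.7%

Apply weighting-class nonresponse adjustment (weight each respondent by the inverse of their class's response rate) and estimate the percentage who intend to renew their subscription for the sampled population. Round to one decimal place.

Class response rates: 18–21 96/120 = 80%, 22–24 252/280 = 90%, 25–42 33/60 = 55%, 43–63 72/160 = 45%, 64+ 119/140 = 85%.
Each respondent's weight = sampled/responded in their class; summing within a class gives n_sampled, so:
  18–21: 120 × 14.4 = 1728
  22–24: 280 × 49.8 = 13,944
  25–42: 60 × 9.8 = 588
  43–63: 160 × 52.7 = 8432
  64+: 140 × 8.7 = 1218
Adjusted estimate = 25,910 / 760 = 34.0921 → 34.1%.

34.1%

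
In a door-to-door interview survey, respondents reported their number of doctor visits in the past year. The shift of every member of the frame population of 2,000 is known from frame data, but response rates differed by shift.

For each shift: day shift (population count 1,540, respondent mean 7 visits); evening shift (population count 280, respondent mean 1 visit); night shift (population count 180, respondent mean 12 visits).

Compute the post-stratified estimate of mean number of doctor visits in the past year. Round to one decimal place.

6.6

Post-stratification weights by population share, not respondent share:
  day shift: (1,540/2,000) × 7 = 5.39
  evening shift: (280/2,000) × 1 = 0.14
  night shift: (180/2,000) × 12 = 1.08
Post-stratified estimate = 6.61 → 6.6.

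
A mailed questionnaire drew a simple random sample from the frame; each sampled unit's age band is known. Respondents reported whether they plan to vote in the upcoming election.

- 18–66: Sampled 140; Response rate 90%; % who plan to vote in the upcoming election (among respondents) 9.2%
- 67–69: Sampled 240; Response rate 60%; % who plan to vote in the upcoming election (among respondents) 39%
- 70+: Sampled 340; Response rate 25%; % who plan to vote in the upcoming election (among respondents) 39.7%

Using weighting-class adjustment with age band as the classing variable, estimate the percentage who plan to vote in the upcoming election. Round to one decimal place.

Each respondent's weight = sampled/responded in their class; summing within a class gives n_sampled, so:
  18–66: 140 × 9.2 = 1288
  67–69: 240 × 39 = 9360
  70+: 340 × 39.7 = 13498
Adjusted estimate = 24,146 / 720 = 33.5361 → 33.5%.

33.5%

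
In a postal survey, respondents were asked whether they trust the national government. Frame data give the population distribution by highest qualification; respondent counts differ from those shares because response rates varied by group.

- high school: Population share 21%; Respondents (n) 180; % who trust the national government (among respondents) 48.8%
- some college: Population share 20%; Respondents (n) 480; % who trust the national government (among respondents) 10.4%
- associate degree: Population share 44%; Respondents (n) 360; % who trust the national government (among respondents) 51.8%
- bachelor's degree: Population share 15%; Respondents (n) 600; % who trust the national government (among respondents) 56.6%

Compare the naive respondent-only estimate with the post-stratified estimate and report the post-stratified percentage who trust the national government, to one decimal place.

Naive respondent-only estimate (weights = respondent counts):
  (180/1620)×48.8 + (480/1620)×10.4 + (360/1620)×51.8 + (600/1620)×56.6 = 40.9778%
Post-stratified estimate weights by population shares:
  0.21×48.8 + 0.2×10.4 + 0.44×51.8 + 0.15×56.6 = 43.61%

43.6%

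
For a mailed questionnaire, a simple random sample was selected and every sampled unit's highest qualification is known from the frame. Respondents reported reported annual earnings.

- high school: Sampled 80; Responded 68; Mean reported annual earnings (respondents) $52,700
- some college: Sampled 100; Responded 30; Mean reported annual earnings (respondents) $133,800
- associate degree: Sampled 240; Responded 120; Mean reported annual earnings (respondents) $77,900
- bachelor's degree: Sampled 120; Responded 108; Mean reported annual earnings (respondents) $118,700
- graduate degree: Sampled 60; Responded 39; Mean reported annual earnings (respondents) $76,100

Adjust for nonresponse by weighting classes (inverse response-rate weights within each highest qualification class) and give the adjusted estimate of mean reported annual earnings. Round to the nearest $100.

Response rates by class: high school 68/80 = 85%, some college 30/100 = 30%, associate degree 120/240 = 50%, bachelor's degree 108/120 = 90%, graduate degree 39/60 = 65%.
With weight = n_sampled/n_responded per class, the weighted class total is n_sampled:
  high school: 80 × 52,700 = 4,216,000
  some college: 100 × 133,800 = 13,380,000
  associate degree: 240 × 77,900 = 18,696,000
  bachelor's degree: 120 × 118,700 = 14,244,000
  graduate degree: 60 × 76,100 = 4,566,000
Adjusted estimate = 55,102,000 / 600 = 91836.7 → $91,800.

$91,800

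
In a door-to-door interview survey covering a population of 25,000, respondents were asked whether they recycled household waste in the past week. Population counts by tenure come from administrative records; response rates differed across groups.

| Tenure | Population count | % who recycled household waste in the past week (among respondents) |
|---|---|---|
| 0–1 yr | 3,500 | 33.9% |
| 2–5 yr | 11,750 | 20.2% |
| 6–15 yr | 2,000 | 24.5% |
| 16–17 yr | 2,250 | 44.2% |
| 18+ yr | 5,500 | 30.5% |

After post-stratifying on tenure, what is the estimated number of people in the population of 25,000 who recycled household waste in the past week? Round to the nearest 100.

Apply each group's respondent rate to its population count:
  0–1 yr: 3,500 × 33.9% = 1186.5
  2–5 yr: 11,750 × 20.2% = 2373.5
  6–15 yr: 2,000 × 24.5% = 490
  16–17 yr: 2,250 × 44.2% = 994.5
  18+ yr: 5,500 × 30.5% = 1677.5
Estimated total = 6722 → 6,700.

6,700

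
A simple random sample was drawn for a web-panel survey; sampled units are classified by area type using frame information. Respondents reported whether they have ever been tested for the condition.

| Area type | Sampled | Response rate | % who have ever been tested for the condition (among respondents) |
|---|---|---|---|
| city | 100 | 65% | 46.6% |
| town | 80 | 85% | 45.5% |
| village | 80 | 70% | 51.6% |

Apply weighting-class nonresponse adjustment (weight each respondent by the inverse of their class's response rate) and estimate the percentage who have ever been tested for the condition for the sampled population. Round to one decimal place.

47.8%

Each respondent's weight = sampled/responded in their class; summing within a class gives n_sampled, so:
  city: 100 × 46.6 = 4660
  town: 80 × 45.5 = 3640
  village: 80 × 51.6 = 4128
Adjusted estimate = 12,428 / 260 = 47.8 → 47.8%.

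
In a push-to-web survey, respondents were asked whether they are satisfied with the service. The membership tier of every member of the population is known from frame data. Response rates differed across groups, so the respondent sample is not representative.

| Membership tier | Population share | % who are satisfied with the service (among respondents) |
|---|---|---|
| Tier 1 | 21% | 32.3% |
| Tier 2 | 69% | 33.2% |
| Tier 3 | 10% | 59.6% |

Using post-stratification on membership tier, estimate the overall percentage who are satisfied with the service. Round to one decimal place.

35.7%

Weight each group's respondent value by its population share:
  Tier 1: 0.21 × 32.3 = 6.783
  Tier 2: 0.69 × 33.2 = 22.908
  Tier 3: 0.1 × 59.6 = 5.96
Post-stratified estimate = 35.651 → 35.7%.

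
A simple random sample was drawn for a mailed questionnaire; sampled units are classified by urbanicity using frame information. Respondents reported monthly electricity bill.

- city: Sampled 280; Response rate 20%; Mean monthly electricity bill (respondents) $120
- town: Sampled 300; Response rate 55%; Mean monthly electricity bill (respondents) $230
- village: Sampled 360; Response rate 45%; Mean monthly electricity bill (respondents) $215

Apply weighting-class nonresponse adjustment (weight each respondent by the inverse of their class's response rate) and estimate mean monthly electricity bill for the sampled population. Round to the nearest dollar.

Inverse-response-rate weighting restores each class to its sampled count, so class totals weight by n_sampled:
  city: 280 × 120 = 33,600
  town: 300 × 230 = 69,000
  village: 360 × 215 = 77,400
Adjusted estimate = 180,000 / 940 = 191.489 → $191.

$191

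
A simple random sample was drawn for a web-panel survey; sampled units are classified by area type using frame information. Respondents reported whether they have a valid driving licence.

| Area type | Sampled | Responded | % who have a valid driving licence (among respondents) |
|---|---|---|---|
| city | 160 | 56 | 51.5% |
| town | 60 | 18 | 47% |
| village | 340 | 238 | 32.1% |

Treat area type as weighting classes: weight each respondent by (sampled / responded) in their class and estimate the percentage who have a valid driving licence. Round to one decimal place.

39.2%

Response rates by class: city 56/160 = 35%, town 18/60 = 30%, village 238/340 = 70%.
Each respondent's weight = sampled/responded in their class; summing within a class gives n_sampled, so:
  city: 160 × 51.5 = 8240
  town: 60 × 47 = 2820
  village: 340 × 32.1 = 10,914
Adjusted estimate = 21,974 / 560 = 39.2393 → 39.2%.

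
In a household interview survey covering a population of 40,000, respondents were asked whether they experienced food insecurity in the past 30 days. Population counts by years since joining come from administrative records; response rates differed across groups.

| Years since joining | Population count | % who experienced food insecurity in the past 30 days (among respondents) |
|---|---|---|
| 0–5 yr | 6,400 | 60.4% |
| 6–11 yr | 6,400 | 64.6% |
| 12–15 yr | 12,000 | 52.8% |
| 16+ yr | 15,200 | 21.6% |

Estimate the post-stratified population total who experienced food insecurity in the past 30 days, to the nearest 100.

17,600

Apply each group's respondent rate to its population count:
  0–5 yr: 6,400 × 60.4% = 3865.6
  6–11 yr: 6,400 × 64.6% = 4134.4
  12–15 yr: 12,000 × 52.8% = 6336
  16+ yr: 15,200 × 21.6% = 3283.2
Estimated total = 17619.2 → 17,600.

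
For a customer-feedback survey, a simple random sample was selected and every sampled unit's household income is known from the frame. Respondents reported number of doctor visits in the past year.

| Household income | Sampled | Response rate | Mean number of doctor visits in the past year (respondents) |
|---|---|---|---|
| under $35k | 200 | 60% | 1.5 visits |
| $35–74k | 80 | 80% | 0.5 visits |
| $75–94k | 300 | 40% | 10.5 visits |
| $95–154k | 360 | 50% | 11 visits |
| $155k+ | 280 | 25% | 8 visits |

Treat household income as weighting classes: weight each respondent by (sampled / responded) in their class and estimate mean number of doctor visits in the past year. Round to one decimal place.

With weight = n_sampled/n_responded per class, the weighted class total is n_sampled:
  under $35k: 200 × 1.5 = 300
  $35–74k: 80 × 0.5 = 40
  $75–94k: 300 × 10.5 = 3150
  $95–154k: 360 × 11 = 3960
  $155k+: 280 × 8 = 2240
Adjusted estimate = 9690 / 1,220 = 7.94262 → 7.9.

7.9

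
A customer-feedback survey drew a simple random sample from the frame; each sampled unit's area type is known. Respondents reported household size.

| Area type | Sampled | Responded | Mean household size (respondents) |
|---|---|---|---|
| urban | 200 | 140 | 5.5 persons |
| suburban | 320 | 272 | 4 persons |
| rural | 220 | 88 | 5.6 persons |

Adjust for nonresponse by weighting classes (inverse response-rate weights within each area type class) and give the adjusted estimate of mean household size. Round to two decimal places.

Class response rates: urban 140/200 = 70%, suburban 272/320 = 85%, rural 88/220 = 40%.
Weighting each respondent by the inverse class response rate inflates each class back to its sampled size, so the class weight is n_sampled:
  urban: 200 × 5.5 = 1100
  suburban: 320 × 4 = 1280
  rural: 220 × 5.6 = 1232
Adjusted estimate = 3612 / 740 = 4.88108 → 4.88.

4.88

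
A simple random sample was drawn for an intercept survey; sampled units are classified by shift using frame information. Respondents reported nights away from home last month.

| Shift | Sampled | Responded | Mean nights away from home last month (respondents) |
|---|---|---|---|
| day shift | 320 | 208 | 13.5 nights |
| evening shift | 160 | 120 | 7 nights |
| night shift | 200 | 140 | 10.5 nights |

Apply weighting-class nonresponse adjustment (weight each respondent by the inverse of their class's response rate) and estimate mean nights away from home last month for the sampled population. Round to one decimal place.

11.1

Class response rates: day shift 208/320 = 65%, evening shift 120/160 = 75%, night shift 140/200 = 70%.
Weighting each respondent by the inverse class response rate inflates each class back to its sampled size, so the class weight is n_sampled:
  day shift: 320 × 13.5 = 4320
  evening shift: 160 × 7 = 1120
  night shift: 200 × 10.5 = 2100
Adjusted estimate = 7540 / 680 = 11.0882 → 11.1.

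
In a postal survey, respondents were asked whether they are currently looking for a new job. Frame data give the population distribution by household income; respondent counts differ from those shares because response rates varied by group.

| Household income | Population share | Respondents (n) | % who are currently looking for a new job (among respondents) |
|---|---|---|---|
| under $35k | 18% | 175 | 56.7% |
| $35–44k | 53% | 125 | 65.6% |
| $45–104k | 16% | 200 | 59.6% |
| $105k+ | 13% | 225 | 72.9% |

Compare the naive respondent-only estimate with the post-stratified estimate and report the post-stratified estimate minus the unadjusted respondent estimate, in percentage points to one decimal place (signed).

Without adjustment, the pooled respondent share is:
  (175/725)×56.7 + (125/725)×65.6 + (200/725)×59.6 + (225/725)×72.9 = 64.0621%
Post-stratified estimate weights by population shares:
  0.18×56.7 + 0.53×65.6 + 0.16×59.6 + 0.13×72.9 = 63.987%
Difference = 63.987 − 64.0621 = -0.0751 pp.

-0.1 percentage points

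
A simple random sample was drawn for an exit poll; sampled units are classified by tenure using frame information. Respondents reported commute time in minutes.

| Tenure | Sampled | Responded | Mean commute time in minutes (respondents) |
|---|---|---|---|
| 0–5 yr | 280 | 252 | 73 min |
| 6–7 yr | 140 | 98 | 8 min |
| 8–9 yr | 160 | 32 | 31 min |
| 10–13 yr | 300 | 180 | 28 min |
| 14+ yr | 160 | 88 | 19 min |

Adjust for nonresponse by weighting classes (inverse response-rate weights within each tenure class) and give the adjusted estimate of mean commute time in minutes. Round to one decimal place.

Response rates by class: 0–5 yr 252/280 = 90%, 6–7 yr 98/140 = 70%, 8–9 yr 32/160 = 20%, 10–13 yr 180/300 = 60%, 14+ yr 88/160 = 55%.
Weighting each respondent by the inverse class response rate inflates each class back to its sampled size, so the class weight is n_sampled:
  0–5 yr: 280 × 73 = 20,440
  6–7 yr: 140 × 8 = 1120
  8–9 yr: 160 × 31 = 4960
  10–13 yr: 300 × 28 = 8400
  14+ yr: 160 × 19 = 3040
Adjusted estimate = 37,960 / 1,040 = 36.5 → 36.5.

36.5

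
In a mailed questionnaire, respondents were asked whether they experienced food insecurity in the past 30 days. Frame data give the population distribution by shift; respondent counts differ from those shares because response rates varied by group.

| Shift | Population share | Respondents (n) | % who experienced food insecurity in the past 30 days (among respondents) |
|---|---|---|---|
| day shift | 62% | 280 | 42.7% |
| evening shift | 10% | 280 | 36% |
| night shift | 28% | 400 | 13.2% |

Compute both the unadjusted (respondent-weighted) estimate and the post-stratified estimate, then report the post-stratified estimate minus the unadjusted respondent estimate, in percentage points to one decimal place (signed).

+5.3 percentage points

Unadjusted (pooled respondent) estimate weights by respondent counts:
  (280/960)×42.7 + (280/960)×36 + (400/960)×13.2 = 28.4542%
Reweighting by population shift shares:
  0.62×42.7 + 0.1×36 + 0.28×13.2 = 33.77%
Difference = 33.77 − 28.4542 = 5.3158 pp.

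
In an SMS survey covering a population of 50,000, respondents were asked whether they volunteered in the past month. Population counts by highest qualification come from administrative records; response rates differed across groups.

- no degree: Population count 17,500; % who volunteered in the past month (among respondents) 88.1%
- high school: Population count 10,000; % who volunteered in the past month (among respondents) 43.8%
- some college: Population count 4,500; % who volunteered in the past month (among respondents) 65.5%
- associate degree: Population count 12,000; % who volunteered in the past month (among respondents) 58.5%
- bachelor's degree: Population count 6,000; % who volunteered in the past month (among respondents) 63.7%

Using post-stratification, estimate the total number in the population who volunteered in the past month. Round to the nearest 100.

Estimated count per cell = population count × respondent percentage:
  no degree: 17,500 × 88.1% = 15417.5
  high school: 10,000 × 43.8% = 4380
  some college: 4,500 × 65.5% = 2947.5
  associate degree: 12,000 × 58.5% = 7020
  bachelor's degree: 6,000 × 63.7% = 3822
Estimated total = 33,587 → 33,600.

33,600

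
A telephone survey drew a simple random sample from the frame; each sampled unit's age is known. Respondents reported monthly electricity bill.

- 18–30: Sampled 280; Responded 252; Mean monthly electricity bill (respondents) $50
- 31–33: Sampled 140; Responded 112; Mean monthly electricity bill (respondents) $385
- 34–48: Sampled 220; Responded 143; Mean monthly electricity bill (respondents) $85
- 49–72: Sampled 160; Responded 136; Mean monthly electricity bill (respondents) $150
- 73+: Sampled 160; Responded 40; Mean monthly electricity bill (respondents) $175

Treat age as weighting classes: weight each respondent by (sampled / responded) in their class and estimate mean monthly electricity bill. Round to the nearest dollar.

Class response rates: 18–30 252/280 = 90%, 31–33 112/140 = 80%, 34–48 143/220 = 65%, 49–72 136/160 = 85%, 73+ 40/160 = 25%.
Weighting each respondent by the inverse class response rate inflates each class back to its sampled size, so the class weight is n_sampled:
  18–30: 280 × 50 = 14,000
  31–33: 140 × 385 = 53,900
  34–48: 220 × 85 = 18,700
  49–72: 160 × 150 = 24,000
  73+: 160 × 175 = 28,000
Adjusted estimate = 138,600 / 960 = 144.375 → $144.

$144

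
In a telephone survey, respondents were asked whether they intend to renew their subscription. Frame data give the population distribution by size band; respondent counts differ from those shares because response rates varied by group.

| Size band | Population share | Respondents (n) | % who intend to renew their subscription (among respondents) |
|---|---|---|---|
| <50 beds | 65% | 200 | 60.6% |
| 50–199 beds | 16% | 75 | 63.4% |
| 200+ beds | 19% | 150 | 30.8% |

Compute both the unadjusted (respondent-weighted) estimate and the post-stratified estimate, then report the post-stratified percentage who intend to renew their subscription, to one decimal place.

Unadjusted (pooled respondent) estimate weights by respondent counts:
  (200/425)×60.6 + (75/425)×63.4 + (150/425)×30.8 = 50.5765%
Post-stratified estimate weights by population shares:
  0.65×60.6 + 0.16×63.4 + 0.19×30.8 = 55.386%

55.4%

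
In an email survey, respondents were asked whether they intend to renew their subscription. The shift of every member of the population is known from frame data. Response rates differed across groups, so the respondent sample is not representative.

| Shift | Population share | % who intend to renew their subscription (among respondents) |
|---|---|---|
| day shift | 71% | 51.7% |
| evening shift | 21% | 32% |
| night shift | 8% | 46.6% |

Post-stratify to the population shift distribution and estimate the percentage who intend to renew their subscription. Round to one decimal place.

47.2%

Reweight to the known shift distribution:
  day shift: 0.71 × 51.7 = 36.707
  evening shift: 0.21 × 32 = 6.72
  night shift: 0.08 × 46.6 = 3.728
Post-stratified estimate = 47.155 → 47.2%.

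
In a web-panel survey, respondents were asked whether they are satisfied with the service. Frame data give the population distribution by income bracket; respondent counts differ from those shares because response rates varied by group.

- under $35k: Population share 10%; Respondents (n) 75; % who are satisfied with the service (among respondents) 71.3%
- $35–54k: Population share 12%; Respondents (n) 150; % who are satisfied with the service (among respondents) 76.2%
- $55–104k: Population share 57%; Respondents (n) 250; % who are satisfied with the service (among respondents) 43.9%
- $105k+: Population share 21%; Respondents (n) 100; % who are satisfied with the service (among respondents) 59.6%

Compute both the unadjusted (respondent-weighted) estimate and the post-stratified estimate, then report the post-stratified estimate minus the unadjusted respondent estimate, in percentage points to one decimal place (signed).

Without adjustment, the pooled respondent share is:
  (75/575)×71.3 + (150/575)×76.2 + (250/575)×43.9 + (100/575)×59.6 = 58.6304%
Reweighting by population income bracket shares:
  0.1×71.3 + 0.12×76.2 + 0.57×43.9 + 0.21×59.6 = 53.813%
Difference = 53.813 − 58.6304 = -4.8174 pp.

-4.8 percentage points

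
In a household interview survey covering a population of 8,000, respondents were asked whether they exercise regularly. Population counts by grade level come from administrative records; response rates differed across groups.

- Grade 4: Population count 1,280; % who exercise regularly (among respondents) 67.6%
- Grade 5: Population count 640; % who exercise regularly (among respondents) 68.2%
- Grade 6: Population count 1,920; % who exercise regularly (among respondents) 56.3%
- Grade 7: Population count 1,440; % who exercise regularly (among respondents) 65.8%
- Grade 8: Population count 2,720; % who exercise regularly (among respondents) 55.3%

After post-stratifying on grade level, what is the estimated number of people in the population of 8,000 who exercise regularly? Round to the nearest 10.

Each cell contributes its population count × the respondent rate:
  Grade 4: 1,280 × 67.6% = 865.28
  Grade 5: 640 × 68.2% = 436.48
  Grade 6: 1,920 × 56.3% = 1080.96
  Grade 7: 1,440 × 65.8% = 947.52
  Grade 8: 2,720 × 55.3% = 1504.16
Estimated total = 4834.4 → 4,830.

4,830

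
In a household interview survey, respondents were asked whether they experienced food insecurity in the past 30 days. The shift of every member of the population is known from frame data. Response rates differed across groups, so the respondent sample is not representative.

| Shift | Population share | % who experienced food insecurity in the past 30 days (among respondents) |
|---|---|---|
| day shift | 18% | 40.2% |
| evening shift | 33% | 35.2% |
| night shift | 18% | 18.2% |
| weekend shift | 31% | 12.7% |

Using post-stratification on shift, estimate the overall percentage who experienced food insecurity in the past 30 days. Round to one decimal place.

Weight each group's respondent value by its population share:
  day shift: 0.18 × 40.2 = 7.236
  evening shift: 0.33 × 35.2 = 11.616
  night shift: 0.18 × 18.2 = 3.276
  weekend shift: 0.31 × 12.7 = 3.937
Post-stratified estimate = 26.065 → 26.1%.

26.1%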